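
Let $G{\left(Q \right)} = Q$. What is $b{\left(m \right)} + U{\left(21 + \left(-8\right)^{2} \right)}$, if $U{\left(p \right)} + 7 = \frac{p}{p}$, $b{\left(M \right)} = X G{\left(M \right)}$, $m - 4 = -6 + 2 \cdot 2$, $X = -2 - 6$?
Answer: $-22$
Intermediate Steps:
$X = -8$ ($X = -2 - 6 = -8$)
$m = 2$ ($m = 4 + \left(-6 + 2 \cdot 2\right) = 4 + \left(-6 + 4\right) = 4 - 2 = 2$)
$b{\left(M \right)} = - 8 M$
$U{\left(p \right)} = -6$ ($U{\left(p \right)} = -7 + \frac{p}{p} = -7 + 1 = -6$)
$b{\left(m \right)} + U{\left(21 + \left(-8\right)^{2} \right)} = \left(-8\right) 2 - 6 = -16 - 6 = -22$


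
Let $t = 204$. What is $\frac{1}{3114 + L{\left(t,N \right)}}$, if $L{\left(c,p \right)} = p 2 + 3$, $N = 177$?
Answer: $\frac{1}{3471} \approx 0.0002881$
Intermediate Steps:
$L{\left(c,p \right)} = 3 + 2 p$ ($L{\left(c,p \right)} = 2 p + 3 = 3 + 2 p$)
$\frac{1}{3114 + L{\left(t,N \right)}} = \frac{1}{3114 + \left(3 + 2 \cdot 177\right)} = \frac{1}{3114 + \left(3 + 354\right)} = \frac{1}{3114 + 357} = \frac{1}{3471}$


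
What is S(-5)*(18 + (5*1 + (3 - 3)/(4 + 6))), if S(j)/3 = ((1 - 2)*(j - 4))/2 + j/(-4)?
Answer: 1587/4 ≈ 396.75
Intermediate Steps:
S(j) = 6 - 9*j/4 (S(j) = 3*(((1 - 2)*(j - 4))/2 + j/(-4)) = 3*(-(-4 + j)*(½) + j*(-¼)) = 3*((4 - j)*(½) - j/4) = 3*((2 - j/2) - j/4) = 3*(2 - 3*j/4) = 6 - 9*j/4)
S(-5)*(18 + (5*1 + (3 - 3)/(4 + 6))) = (6 - 9/4*(-5))*(18 + (5*1 + (3 - 3)/(4 + 6))) = (6 + 45/4)*(18 + (5 + 0/10)) = 69*(18 + (5 + 0*(⅒)))/4 = 69*(18 + (5 + 0))/4 = 69*(18 + 5)/4 = (69/4)*23 = 1587/4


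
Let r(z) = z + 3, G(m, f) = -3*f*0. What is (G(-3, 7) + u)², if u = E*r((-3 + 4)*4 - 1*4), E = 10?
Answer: 900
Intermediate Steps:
G(m, f) = 0
r(z) = 3 + z
u = 30 (u = 10*(3 + ((-3 + 4)*4 - 1*4)) = 10*(3 + (1*4 - 4)) = 10*(3 + (4 - 4)) = 10*(3 + 0) = 10*3 = 30)
(G(-3, 7) + u)² = (0 + 30)² = 30² = 900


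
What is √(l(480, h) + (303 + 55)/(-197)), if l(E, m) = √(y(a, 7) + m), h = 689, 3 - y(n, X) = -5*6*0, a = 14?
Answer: √(-70526 + 77618*√173)/197 ≈ 4.9486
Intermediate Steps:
y(n, X) = 3 (y(n, X) = 3 - (-5*6)*0 = 3 - (-30)*0 = 3 - 1*0 = 3 + 0 = 3)
l(E, m) = √(3 + m)
√(l(480, h) + (303 + 55)/(-197)) = √(√(3 + 689) + (303 + 55)/(-197)) = √(√692 - 1/197*358) = √(2*√173 - 358/197) = √(-358/197 + 2*√173)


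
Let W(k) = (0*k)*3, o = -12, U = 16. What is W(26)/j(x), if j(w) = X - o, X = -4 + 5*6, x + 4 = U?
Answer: 0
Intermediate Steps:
x = 12 (x = -4 + 16 = 12)
X = 26 (X = -4 + 30 = 26)
j(w) = 38 (j(w) = 26 - 1*(-12) = 26 + 12 = 38)
W(k) = 0 (W(k) = 0*3 = 0)
W(26)/j(x) = 0/38 = 0*(1/38) = 0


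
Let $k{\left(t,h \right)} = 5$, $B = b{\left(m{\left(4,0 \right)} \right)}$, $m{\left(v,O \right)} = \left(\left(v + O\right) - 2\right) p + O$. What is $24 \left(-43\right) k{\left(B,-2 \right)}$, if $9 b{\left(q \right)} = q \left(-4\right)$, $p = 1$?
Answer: $-5160$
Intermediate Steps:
$m{\left(v,O \right)} = -2 + v + 2 O$ ($m{\left(v,O \right)} = \left(\left(v + O\right) - 2\right) 1 + O = \left(\left(O + v\right) - 2\right) 1 + O = \left(-2 + O + v\right) 1 + O = \left(-2 + O + v\right) + O = -2 + v + 2 O$)
$b{\left(q \right)} = - \frac{4 q}{9}$ ($b{\left(q \right)} = \frac{q \left(-4\right)}{9} = \frac{\left(-4\right) q}{9} = - \frac{4 q}{9}$)
$B = - \frac{8}{9}$ ($B = - \frac{4 \left(-2 + 4 + 2 \cdot 0\right)}{9} = - \frac{4 \left(-2 + 4 + 0\right)}{9} = \left(- \frac{4}{9}\right) 2 = - \frac{8}{9} \approx -0.88889$)
$24 \left(-43\right) k{\left(B,-2 \right)} = 24 \left(-43\right) 5 = \left(-1032\right) 5 = -5160$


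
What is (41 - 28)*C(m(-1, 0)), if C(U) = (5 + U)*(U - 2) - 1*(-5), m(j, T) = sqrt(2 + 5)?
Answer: 26 + 39*sqrt(7) ≈ 129.18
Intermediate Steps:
m(j, T) = sqrt(7)
C(U) = 5 + (-2 + U)*(5 + U) (C(U) = (5 + U)*(-2 + U) + 5 = (-2 + U)*(5 + U) + 5 = 5 + (-2 + U)*(5 + U))
(41 - 28)*C(m(-1, 0)) = (41 - 28)*(-5 + (sqrt(7))**2 + 3*sqrt(7)) = 13*(-5 + 7 + 3*sqrt(7)) = 13*(2 + 3*sqrt(7)) = 26 + 39*sqrt(7)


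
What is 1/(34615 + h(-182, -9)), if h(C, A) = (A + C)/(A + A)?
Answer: 18/623261 ≈ 2.8880e-5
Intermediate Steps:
h(C, A) = (A + C)/(2*A) (h(C, A) = (A + C)/((2*A)) = (A + C)*(1/(2*A)) = (A + C)/(2*A))
1/(34615 + h(-182, -9)) = 1/(34615 + (½)*(-9 - 182)/(-9)) = 1/(34615 + (½)*(-⅑)*(-191)) = 1/(34615 + 191/18) = 1/(623261/18) = 18/623261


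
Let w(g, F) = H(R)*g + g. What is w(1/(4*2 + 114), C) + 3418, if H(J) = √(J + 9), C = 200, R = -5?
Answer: 416999/122 ≈ 3418.0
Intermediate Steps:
H(J) = √(9 + J)
w(g, F) = 3*g (w(g, F) = √(9 - 5)*g + g = √4*g + g = 2*g + g = 3*g)
w(1/(4*2 + 114), C) + 3418 = 3/(4*2 + 114) + 3418 = 3/(8 + 114) + 3418 = 3/122 + 3418 = 416999/122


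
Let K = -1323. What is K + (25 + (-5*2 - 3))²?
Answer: -1179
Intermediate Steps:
K + (25 + (-5*2 - 3))² = -1323 + (25 + (-5*2 - 3))² = -1323 + (25 + (-10 - 3))² = -1323 + (25 - 13)² = -1323 + 12² = -1323 + 144 = -1179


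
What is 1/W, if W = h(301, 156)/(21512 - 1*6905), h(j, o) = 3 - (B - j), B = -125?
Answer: 4869/143 ≈ 34.049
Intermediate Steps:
h(j, o) = 128 + j (h(j, o) = 3 - (-125 - j) = 3 + (125 + j) = 128 + j)
W = 143/4869 (W = (128 + 301)/(21512 - 1*6905) = 429/(21512 - 6905) = 429/14607 = 429*(1/14607) = 143/4869 ≈ 0.029369)
1/W = 1/(143/4869) = 4869/143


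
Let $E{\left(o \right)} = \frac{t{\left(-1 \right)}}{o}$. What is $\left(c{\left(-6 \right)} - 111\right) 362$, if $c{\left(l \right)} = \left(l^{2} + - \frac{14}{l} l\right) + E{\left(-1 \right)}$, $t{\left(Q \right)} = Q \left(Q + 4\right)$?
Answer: $-31132$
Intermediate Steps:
$t{\left(Q \right)} = Q \left(4 + Q\right)$
$E{\left(o \right)} = - \frac{3}{o}$ ($E{\left(o \right)} = \frac{\left(-1\right) \left(4 - 1\right)}{o} = \frac{\left(-1\right) 3}{o} = - \frac{3}{o}$)
$c{\left(l \right)} = -11 + l^{2}$ ($c{\left(l \right)} = \left(l^{2} + - \frac{14}{l} l\right) - \frac{3}{-1} = \left(l^{2} - 14\right) - -3 = \left(-14 + l^{2}\right) + 3 = -11 + l^{2}$)
$\left(c{\left(-6 \right)} - 111\right) 362 = \left(\left(-11 + \left(-6\right)^{2}\right) - 111\right) 362 = \left(\left(-11 + 36\right) - 111\right) 362 = \left(25 - 111\right) 362 = \left(-86\right) 362 = -31132$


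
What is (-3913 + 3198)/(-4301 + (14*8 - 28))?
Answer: 715/4217 ≈ 0.16955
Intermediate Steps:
(-3913 + 3198)/(-4301 + (14*8 - 28)) = -715/(-4301 + (112 - 28)) = -715/(-4301 + 84) = -715/(-4217) = -715*(-1/4217) = 715/4217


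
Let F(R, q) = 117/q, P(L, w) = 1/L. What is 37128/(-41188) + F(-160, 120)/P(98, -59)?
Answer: 2784561/29420 ≈ 94.649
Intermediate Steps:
37128/(-41188) + F(-160, 120)/P(98, -59) = 37128/(-41188) + (117/120)/(1/98) = 37128*(-1/41188) + (117*(1/120))/(1/98) = -1326/1471 + (39/40)*98 = -1326/1471 + 1911/20 = 2784561/29420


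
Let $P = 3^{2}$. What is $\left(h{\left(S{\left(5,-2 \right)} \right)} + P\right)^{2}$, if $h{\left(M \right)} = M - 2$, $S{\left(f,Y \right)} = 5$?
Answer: $144$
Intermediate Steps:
$P = 9$
$h{\left(M \right)} = -2 + M$ ($h{\left(M \right)} = M - 2 = -2 + M$)
$\left(h{\left(S{\left(5,-2 \right)} \right)} + P\right)^{2} = \left(\left(-2 + 5\right) + 9\right)^{2} = \left(3 + 9\right)^{2} = 12^{2} = 144$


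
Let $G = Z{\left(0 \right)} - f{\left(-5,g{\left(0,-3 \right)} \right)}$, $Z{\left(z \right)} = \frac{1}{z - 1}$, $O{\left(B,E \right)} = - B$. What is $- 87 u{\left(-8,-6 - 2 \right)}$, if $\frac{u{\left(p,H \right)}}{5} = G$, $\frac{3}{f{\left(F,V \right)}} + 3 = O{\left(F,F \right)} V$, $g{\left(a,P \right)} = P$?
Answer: $\frac{725}{2} \approx 362.5$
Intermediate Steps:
$f{\left(F,V \right)} = \frac{3}{-3 - F V}$ ($f{\left(F,V \right)} = \frac{3}{-3 + - F V} = \frac{3}{-3 - F V}$)
$Z{\left(z \right)} = \frac{1}{-1 + z}$
$G = - \frac{5}{6}$ ($G = \frac{1}{-1 + 0} - \frac{3}{-3 - \left(-5\right) \left(-3\right)} = \frac{1}{-1} - \frac{3}{-3 - 15} = -1 - \frac{3}{-18} = -1 - 3 \left(- \frac{1}{18}\right) = -1 - - \frac{1}{6} = -1 + \frac{1}{6} = - \frac{5}{6} \approx -0.83333$)
$u{\left(p,H \right)} = - \frac{25}{6}$ ($u{\left(p,H \right)} = 5 \left(- \frac{5}{6}\right) = - \frac{25}{6}$)
$- 87 u{\left(-8,-6 - 2 \right)} = \left(-87\right) \left(- \frac{25}{6}\right) = \frac{725}{2}$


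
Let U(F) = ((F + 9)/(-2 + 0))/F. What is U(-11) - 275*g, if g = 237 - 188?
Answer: -148226/11 ≈ -13475.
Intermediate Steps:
U(F) = (-9/2 - F/2)/F (U(F) = ((9 + F)/(-2))/F = ((9 + F)*(-1/2))/F = (-9/2 - F/2)/F)
g = 49
U(-11) - 275*g = (1/2)*(-9 - 1*(-11))/(-11) - 275*49 = (1/2)*(-1/11)*(-9 + 11) - 13475 = (1/2)*(-1/11)*2 - 13475 = -1/11 - 13475 = -148226/11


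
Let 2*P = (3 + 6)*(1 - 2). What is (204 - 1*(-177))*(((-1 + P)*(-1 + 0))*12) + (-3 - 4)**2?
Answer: 25195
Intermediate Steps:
P = -9/2 (P = ((3 + 6)*(1 - 2))/2 = (9*(-1))/2 = (1/2)*(-9) = -9/2 ≈ -4.5000)
(204 - 1*(-177))*(((-1 + P)*(-1 + 0))*12) + (-3 - 4)**2 = (204 - 1*(-177))*(((-1 - 9/2)*(-1 + 0))*12) + (-3 - 4)**2 = (204 + 177)*(-11/2*(-1)*12) + (-7)**2 = 381*((11/2)*12) + 49 = 381*66 + 49 = 25146 + 49 = 25195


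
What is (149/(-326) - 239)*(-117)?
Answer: 9133371/326 ≈ 28016.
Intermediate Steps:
(149/(-326) - 239)*(-117) = (149*(-1/326) - 239)*(-117) = (-149/326 - 239)*(-117) = -78063/326*(-117) = 9133371/326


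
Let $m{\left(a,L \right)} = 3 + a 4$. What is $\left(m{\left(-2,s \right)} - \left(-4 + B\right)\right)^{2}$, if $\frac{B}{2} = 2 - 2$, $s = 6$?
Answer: $1$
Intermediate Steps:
$m{\left(a,L \right)} = 3 + 4 a$
$B = 0$ ($B = 2 \left(2 - 2\right) = 2 \cdot 0 = 0$)
$\left(m{\left(-2,s \right)} - \left(-4 + B\right)\right)^{2} = \left(\left(3 + 4 \left(-2\right)\right) + \left(4 - 0\right)\right)^{2} = \left(\left(3 - 8\right) + \left(4 + 0\right)\right)^{2} = \left(-5 + 4\right)^{2} = \left(-1\right)^{2} = 1$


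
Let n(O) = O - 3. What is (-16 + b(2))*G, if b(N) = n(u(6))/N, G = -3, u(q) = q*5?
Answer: 15/2 ≈ 7.5000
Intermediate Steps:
u(q) = 5*q
n(O) = -3 + O
b(N) = 27/N (b(N) = (-3 + 5*6)/N = (-3 + 30)/N = 27/N)
(-16 + b(2))*G = (-16 + 27/2)*(-3) = -5/2*(-3) = 15/2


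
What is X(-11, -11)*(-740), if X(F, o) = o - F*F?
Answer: 97680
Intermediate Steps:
X(F, o) = o - F²
X(-11, -11)*(-740) = (-11 - 1*(-11)²)*(-740) = (-11 - 1*121)*(-740) = (-11 - 121)*(-740) = -132*(-740) = 97680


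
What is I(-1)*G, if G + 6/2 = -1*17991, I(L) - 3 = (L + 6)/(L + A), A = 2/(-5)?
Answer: 71976/7 ≈ 10282.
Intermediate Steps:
A = -⅖ (A = 2*(-⅕) = -⅖ ≈ -0.40000)
I(L) = 3 + (6 + L)/(-⅖ + L) (I(L) = 3 + (L + 6)/(L - ⅖) = 3 + (6 + L)/(-⅖ + L))
G = -17994 (G = -3 - 1*17991 = -3 - 17991 = -17994)
I(-1)*G = (4*(6 + 5*(-1))/(-2 + 5*(-1)))*(-17994) = (4*(6 - 5)/(-2 - 5))*(-17994) = (4*1/(-7))*(-17994) = (4*(-⅐)*1)*(-17994) = -4/7*(-17994) = 71976/7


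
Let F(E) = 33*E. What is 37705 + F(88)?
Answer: 40609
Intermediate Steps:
37705 + F(88) = 37705 + 33*88 = 37705 + 2904 = 40609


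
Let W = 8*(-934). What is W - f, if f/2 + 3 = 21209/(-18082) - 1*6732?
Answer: 54249127/9041 ≈ 6000.3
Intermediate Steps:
W = -7472
f = -121803479/9041 (f = -6 + 2*(21209/(-18082) - 1*6732) = -6 + 2*(21209*(-1/18082) - 6732) = -6 + 2*(-21209/18082 - 6732) = -6 + 2*(-121749233/18082) = -6 - 121749233/9041 = -121803479/9041 ≈ -13472.)
W - f = -7472 - 1*(-121803479/9041) = -7472 + 121803479/9041 = 54249127/9041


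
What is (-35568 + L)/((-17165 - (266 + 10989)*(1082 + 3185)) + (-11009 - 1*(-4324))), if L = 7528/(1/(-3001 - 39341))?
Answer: 318786144/48048935 ≈ 6.6346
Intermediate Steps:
L = -318750576 (L = 7528/(1/(-42342)) = 7528/(-1/42342) = 7528*(-42342) = -318750576)
(-35568 + L)/((-17165 - (266 + 10989)*(1082 + 3185)) + (-11009 - 1*(-4324))) = (-35568 - 318750576)/((-17165 - (266 + 10989)*(1082 + 3185)) + (-11009 - 1*(-4324))) = -318786144/((-17165 - 11255*4267) + (-11009 + 4324)) = -318786144/((-17165 - 1*48025085) - 6685) = -318786144/((-17165 - 48025085) - 6685) = -318786144/(-48042250 - 6685) = -318786144/(-48048935) = -318786144*(-1/48048935) = 318786144/48048935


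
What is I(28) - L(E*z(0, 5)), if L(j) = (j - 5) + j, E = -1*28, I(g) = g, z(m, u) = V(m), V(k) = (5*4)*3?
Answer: 3393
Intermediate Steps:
V(k) = 60 (V(k) = 20*3 = 60)
z(m, u) = 60
E = -28
L(j) = -5 + 2*j (L(j) = (-5 + j) + j = -5 + 2*j)
I(28) - L(E*z(0, 5)) = 28 - (-5 + 2*(-28*60)) = 28 - (-5 + 2*(-1680)) = 28 - (-5 - 3360) = 28 - 1*(-3365) = 28 + 3365 = 3393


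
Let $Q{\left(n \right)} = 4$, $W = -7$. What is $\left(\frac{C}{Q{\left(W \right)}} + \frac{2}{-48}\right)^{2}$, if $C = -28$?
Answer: $\frac{28561}{576} \approx 49.585$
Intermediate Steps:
$\left(\frac{C}{Q{\left(W \right)}} + \frac{2}{-48}\right)^{2} = \left(- \frac{28}{4} + \frac{2}{-48}\right)^{2} = \left(\left(-28\right) \frac{1}{4} + 2 \left(- \frac{1}{48}\right)\right)^{2} = \left(-7 - \frac{1}{24}\right)^{2} = \left(- \frac{169}{24}\right)^{2} = \frac{28561}{576}$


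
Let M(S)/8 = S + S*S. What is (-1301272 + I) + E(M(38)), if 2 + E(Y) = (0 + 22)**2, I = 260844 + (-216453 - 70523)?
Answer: -1326922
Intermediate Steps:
M(S) = 8*S + 8*S**2 (M(S) = 8*(S + S*S) = 8*(S + S**2) = 8*S + 8*S**2)
I = -26132 (I = 260844 - 286976 = -26132)
E(Y) = 482 (E(Y) = -2 + (0 + 22)**2 = -2 + 22**2 = -2 + 484 = 482)
(-1301272 + I) + E(M(38)) = (-1301272 - 26132) + 482 = -1327404 + 482 = -1326922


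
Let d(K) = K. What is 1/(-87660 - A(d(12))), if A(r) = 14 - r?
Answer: -1/87662 ≈ -1.1407e-5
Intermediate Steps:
1/(-87660 - A(d(12))) = 1/(-87660 - (14 - 1*12)) = 1/(-87660 - (14 - 12)) = 1/(-87660 - 1*2) = 1/(-87660 - 2) = 1/(-87662) = -1/87662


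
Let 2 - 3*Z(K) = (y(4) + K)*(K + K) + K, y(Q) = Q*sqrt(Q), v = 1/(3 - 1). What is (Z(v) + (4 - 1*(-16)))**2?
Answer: 2809/9 ≈ 312.11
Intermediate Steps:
v = 1/2 ≈ 0.50000
y(Q) = Q**(3/2)
Z(K) = 2/3 - K/3 - 2*K*(8 + K)/3 (Z(K) = 2/3 - ((4**(3/2) + K)*(K + K) + K)/3 = 2/3 - ((8 + K)*(2*K) + K)/3 = 2/3 - (2*K*(8 + K) + K)/3 = 2/3 - (K + 2*K*(8 + K))/3 = 2/3 + (-K/3 - 2*K*(8 + K)/3) = 2/3 - K/3 - 2*K*(8 + K)/3)
(Z(v) + (4 - 1*(-16)))**2 = ((2/3 - 17/3*1/2 - 2*(1/2)**2/3) + (4 - 1*(-16)))**2 = ((2/3 - 17/6 - 2/3*1/4) + (4 + 16))**2 = ((2/3 - 17/6 - 1/6) + 20)**2 = (-7/3 + 20)**2 = (53/3)**2 = 2809/9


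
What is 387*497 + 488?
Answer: 192827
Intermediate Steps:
387*497 + 488 = 192339 + 488 = 192827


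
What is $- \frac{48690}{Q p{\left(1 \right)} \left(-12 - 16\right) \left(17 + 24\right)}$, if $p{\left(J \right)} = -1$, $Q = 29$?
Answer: $- \frac{24345}{16646} \approx -1.4625$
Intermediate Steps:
$- \frac{48690}{Q p{\left(1 \right)} \left(-12 - 16\right) \left(17 + 24\right)} = - \frac{48690}{29 \left(-1\right) \left(-12 - 16\right) \left(17 + 24\right)} = - \frac{48690}{\left(-29\right) \left(\left(-28\right) 41\right)} = - \frac{48690}{\left(-29\right) \left(-1148\right)} = - \frac{48690}{33292} = \left(-48690\right) \frac{1}{33292} = - \frac{24345}{16646}$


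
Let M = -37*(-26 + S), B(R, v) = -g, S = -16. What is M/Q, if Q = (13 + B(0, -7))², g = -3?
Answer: 777/128 ≈ 6.0703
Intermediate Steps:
B(R, v) = 3 (B(R, v) = -1*(-3) = 3)
M = 1554 (M = -37*(-26 - 16) = -37*(-42) = 1554)
Q = 256 (Q = (13 + 3)² = 16² = 256)
M/Q = 1554/256 = 1554*(1/256) = 777/128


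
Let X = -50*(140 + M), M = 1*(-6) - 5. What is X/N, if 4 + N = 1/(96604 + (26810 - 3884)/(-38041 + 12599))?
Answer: 2642109245150/1638513121 ≈ 1612.5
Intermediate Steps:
M = -11 (M = -6 - 5 = -11)
N = -4915539363/1228888021 (N = -4 + 1/(96604 + (26810 - 3884)/(-38041 + 12599)) = -4 + 1/(96604 + 22926/(-25442)) = -4 + 1/(96604 + 22926*(-1/25442)) = -4 + 1/(96604 - 11463/12721) = -4 + 1/(1228888021/12721) = -4 + 12721/1228888021 = -4915539363/1228888021 ≈ -4.0000)
X = -6450 (X = -50*(140 - 11) = -50*129 = -6450)
X/N = -6450/(-4915539363/1228888021) = -6450*(-1228888021/4915539363) = 2642109245150/1638513121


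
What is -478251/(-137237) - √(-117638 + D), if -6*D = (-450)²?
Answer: 478251/137237 - 2*I*√37847 ≈ 3.4849 - 389.09*I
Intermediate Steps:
D = -33750 (D = -⅙*(-450)² = -⅙*202500 = -33750)
-478251/(-137237) - √(-117638 + D) = -478251/(-137237) - √(-117638 - 33750) = -478251*(-1/137237) - √(-151388) = 478251/137237 - 2*I*√37847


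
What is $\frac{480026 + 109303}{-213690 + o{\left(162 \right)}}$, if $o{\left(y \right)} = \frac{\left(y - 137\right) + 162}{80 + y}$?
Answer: $- \frac{12965238}{4701163} \approx -2.7579$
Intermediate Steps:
$o{\left(y \right)} = \frac{25 + y}{80 + y}$ ($o{\left(y \right)} = \frac{\left(y - 137\right) + 162}{80 + y} = \frac{\left(-137 + y\right) + 162}{80 + y} = \frac{25 + y}{80 + y}$)
$\frac{480026 + 109303}{-213690 + o{\left(162 \right)}} = \frac{480026 + 109303}{-213690 + \frac{25 + 162}{80 + 162}} = \frac{589329}{-213690 + \frac{1}{242} \cdot 187} = \frac{589329}{-213690 + \frac{17}{22}} = \frac{589329}{- \frac{4701163}{22}} = 589329 \left(- \frac{22}{4701163}\right) = - \frac{12965238}{4701163}$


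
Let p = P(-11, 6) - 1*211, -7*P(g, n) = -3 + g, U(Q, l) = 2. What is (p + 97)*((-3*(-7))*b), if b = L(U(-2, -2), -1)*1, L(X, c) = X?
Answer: -4704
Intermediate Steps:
P(g, n) = 3/7 - g/7 (P(g, n) = -(-3 + g)/7 = 3/7 - g/7)
b = 2 (b = 2*1 = 2)
p = -209 (p = (3/7 - ⅐*(-11)) - 1*211 = (3/7 + 11/7) - 211 = 2 - 211 = -209)
(p + 97)*((-3*(-7))*b) = (-209 + 97)*(-3*(-7)*2) = -2352*2 = -112*42 = -4704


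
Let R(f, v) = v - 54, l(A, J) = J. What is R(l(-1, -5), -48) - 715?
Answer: -817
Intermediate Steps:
R(f, v) = -54 + v
R(l(-1, -5), -48) - 715 = (-54 - 48) - 715 = -102 - 715 = -817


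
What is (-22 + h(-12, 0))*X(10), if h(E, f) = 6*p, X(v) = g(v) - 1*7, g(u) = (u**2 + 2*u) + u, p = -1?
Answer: -3444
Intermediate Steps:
g(u) = u**2 + 3*u
X(v) = -7 + v*(3 + v) (X(v) = v*(3 + v) - 1*7 = v*(3 + v) - 7 = -7 + v*(3 + v))
h(E, f) = -6 (h(E, f) = 6*(-1) = -6)
(-22 + h(-12, 0))*X(10) = (-22 - 6)*(-7 + 10*(3 + 10)) = -28*(-7 + 10*13) = -28*(-7 + 130) = -28*123 = -3444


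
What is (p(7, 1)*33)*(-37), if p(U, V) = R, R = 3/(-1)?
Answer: 3663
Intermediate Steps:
R = -3 (R = 3*(-1) = -3)
p(U, V) = -3
(p(7, 1)*33)*(-37) = -3*33*(-37) = -99*(-37) = 3663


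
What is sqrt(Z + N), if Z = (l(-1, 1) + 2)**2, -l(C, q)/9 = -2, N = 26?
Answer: sqrt(426) ≈ 20.640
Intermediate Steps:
l(C, q) = 18 (l(C, q) = -9*(-2) = 18)
Z = 400 (Z = (18 + 2)**2 = 20**2 = 400)
sqrt(Z + N) = sqrt(400 + 26) = sqrt(426)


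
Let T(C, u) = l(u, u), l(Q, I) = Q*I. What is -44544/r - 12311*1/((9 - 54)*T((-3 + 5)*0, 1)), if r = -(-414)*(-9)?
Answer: 886579/3105 ≈ 285.53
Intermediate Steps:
l(Q, I) = I*Q
T(C, u) = u**2 (T(C, u) = u*u = u**2)
r = -3726 (r = -1*3726 = -3726)
-44544/r - 12311*1/((9 - 54)*T((-3 + 5)*0, 1)) = -44544/(-3726) - 12311/(9 - 54) = -44544*(-1/3726) - 12311/((-45*1)) = 7424/621 - 12311/(-45) = 7424/621 - 12311*(-1/45) = 7424/621 + 12311/45 = 886579/3105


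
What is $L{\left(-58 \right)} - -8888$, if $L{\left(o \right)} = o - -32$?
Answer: $8862$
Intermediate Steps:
$L{\left(o \right)} = 32 + o$ ($L{\left(o \right)} = o + 32 = 32 + o$)
$L{\left(-58 \right)} - -8888 = \left(32 - 58\right) - -8888 = -26 + 8888 = 8862$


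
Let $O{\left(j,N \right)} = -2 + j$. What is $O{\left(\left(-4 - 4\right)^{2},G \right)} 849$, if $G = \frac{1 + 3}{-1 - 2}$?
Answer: $52638$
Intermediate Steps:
$G = - \frac{4}{3}$ ($G = \frac{4}{-3} = 4 \left(- \frac{1}{3}\right) = - \frac{4}{3} \approx -1.3333$)
$O{\left(\left(-4 - 4\right)^{2},G \right)} 849 = \left(-2 + \left(-4 - 4\right)^{2}\right) 849 = \left(-2 + \left(-8\right)^{2}\right) 849 = \left(-2 + 64\right) 849 = 62 \cdot 849 = 52638$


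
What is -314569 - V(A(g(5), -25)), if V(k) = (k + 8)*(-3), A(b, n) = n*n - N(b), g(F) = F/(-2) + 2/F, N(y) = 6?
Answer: -312688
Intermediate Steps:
g(F) = 2/F - F/2 (g(F) = F*(-½) + 2/F = -F/2 + 2/F = 2/F - F/2)
A(b, n) = -6 + n² (A(b, n) = n*n - 1*6 = n² - 6 = -6 + n²)
V(k) = -24 - 3*k (V(k) = (8 + k)*(-3) = -24 - 3*k)
-314569 - V(A(g(5), -25)) = -314569 - (-24 - 3*(-6 + (-25)²)) = -314569 - (-24 - 3*(-6 + 625)) = -314569 - (-24 - 3*619) = -314569 - (-24 - 1857) = -314569 - 1*(-1881) = -314569 + 1881 = -312688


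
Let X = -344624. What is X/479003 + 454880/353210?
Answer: 1373774880/2416980709 ≈ 0.56839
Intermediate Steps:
X/479003 + 454880/353210 = -344624/479003 + 454880/353210 = -344624*1/479003 + 454880*(1/353210) = -49232/68429 + 45488/35321 = 1373774880/2416980709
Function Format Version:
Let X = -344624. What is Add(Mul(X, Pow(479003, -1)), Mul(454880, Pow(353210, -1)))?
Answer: Rational(1373774880, 2416980709) ≈ 0.56839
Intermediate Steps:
Add(Mul(X, Pow(479003, -1)), Mul(454880, Pow(353210, -1))) = Add(Mul(-344624, Pow(479003, -1)), Mul(454880, Pow(353210, -1))) = Add(Mul(-344624, Rational(1, 479003)), Mul(454880, Rational(1, 353210))) = Add(Rational(-49232, 68429), Rational(45488, 35321)) = Rational(1373774880, 2416980709)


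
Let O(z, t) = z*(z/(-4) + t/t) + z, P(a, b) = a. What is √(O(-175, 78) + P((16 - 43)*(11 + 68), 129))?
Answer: I*√40557/2 ≈ 100.69*I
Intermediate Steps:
O(z, t) = z + z*(1 - z/4) (O(z, t) = z*(z*(-¼) + 1) + z = z*(-z/4 + 1) + z = z*(1 - z/4) + z = z + z*(1 - z/4))
√(O(-175, 78) + P((16 - 43)*(11 + 68), 129)) = √((¼)*(-175)*(8 - 1*(-175)) + (16 - 43)*(11 + 68)) = √((¼)*(-175)*(8 + 175) - 27*79) = √((¼)*(-175)*183 - 2133) = √(-32025/4 - 2133) = √(-40557/4) = I*√40557/2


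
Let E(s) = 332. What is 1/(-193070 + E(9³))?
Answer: -1/192738 ≈ -5.1884e-6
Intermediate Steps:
1/(-193070 + E(9³)) = 1/(-193070 + 332) = 1/(-192738) = -1/192738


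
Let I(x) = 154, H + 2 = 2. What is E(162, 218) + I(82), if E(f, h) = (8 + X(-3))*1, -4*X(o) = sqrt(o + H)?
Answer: 162 - I*sqrt(3)/4 ≈ 162.0 - 0.43301*I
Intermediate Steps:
H = 0 (H = -2 + 2 = 0)
X(o) = -sqrt(o)/4 (X(o) = -sqrt(o + 0)/4 = -sqrt(o)/4)
E(f, h) = 8 - I*sqrt(3)/4 (E(f, h) = (8 - I*sqrt(3)/4)*1 = 8 - I*sqrt(3)/4)
E(162, 218) + I(82) = (8 - I*sqrt(3)/4) + 154 = 162 - I*sqrt(3)/4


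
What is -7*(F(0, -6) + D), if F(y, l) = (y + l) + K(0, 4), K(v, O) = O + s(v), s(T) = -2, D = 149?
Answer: -1015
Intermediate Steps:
K(v, O) = -2 + O (K(v, O) = O - 2 = -2 + O)
F(y, l) = 2 + l + y (F(y, l) = (y + l) + (-2 + 4) = (l + y) + 2 = 2 + l + y)
-7*(F(0, -6) + D) = -7*((2 - 6 + 0) + 149) = -7*(-4 + 149) = -7*145 = -1015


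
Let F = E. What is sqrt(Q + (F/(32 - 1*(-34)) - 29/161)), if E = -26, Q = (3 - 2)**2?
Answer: sqrt(12023319)/5313 ≈ 0.65264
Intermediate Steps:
Q = 1 (Q = 1**2 = 1)
F = -26
sqrt(Q + (F/(32 - 1*(-34)) - 29/161)) = sqrt(1 + (-26/(32 - 1*(-34)) - 29/161)) = sqrt(1 + (-26/(32 + 34) - 29*1/161)) = sqrt(1 + (-26/66 - 29/161)) = sqrt(1 + (-26*1/66 - 29/161)) = sqrt(1 + (-13/33 - 29/161)) = sqrt(1 - 3050/5313) = sqrt(2263/5313) = sqrt(12023319)/5313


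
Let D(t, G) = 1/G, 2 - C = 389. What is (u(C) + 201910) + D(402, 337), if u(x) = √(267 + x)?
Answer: 68043671/337 + 2*I*√30 ≈ 2.0191e+5 + 10.954*I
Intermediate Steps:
C = -387 (C = 2 - 1*389 = 2 - 389 = -387)
(u(C) + 201910) + D(402, 337) = (√(267 - 387) + 201910) + 1/337 = (√(-120) + 201910) + 1/337 = (2*I*√30 + 201910) + 1/337 = (201910 + 2*I*√30) + 1/337 = 68043671/337 + 2*I*√30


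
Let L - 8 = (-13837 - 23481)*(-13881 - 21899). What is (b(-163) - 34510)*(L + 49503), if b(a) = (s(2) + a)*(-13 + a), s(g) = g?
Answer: -8244065339874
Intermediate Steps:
L = 1335238048 (L = 8 + (-13837 - 23481)*(-13881 - 21899) = 8 - 37318*(-35780) = 8 + 1335238040 = 1335238048)
b(a) = (-13 + a)*(2 + a) (b(a) = (2 + a)*(-13 + a) = (-13 + a)*(2 + a))
(b(-163) - 34510)*(L + 49503) = ((-26 + (-163)**2 - 11*(-163)) - 34510)*(1335238048 + 49503) = ((-26 + 26569 + 1793) - 34510)*1335287551 = (28336 - 34510)*1335287551 = -6174*1335287551 = -8244065339874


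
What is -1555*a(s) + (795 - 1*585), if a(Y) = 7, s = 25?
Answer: -10675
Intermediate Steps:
-1555*a(s) + (795 - 1*585) = -1555*7 + (795 - 1*585) = -10885 + (795 - 585) = -10885 + 210 = -10675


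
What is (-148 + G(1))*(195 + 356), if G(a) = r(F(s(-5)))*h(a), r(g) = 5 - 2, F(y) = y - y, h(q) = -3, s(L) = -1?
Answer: -86507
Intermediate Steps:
F(y) = 0
r(g) = 3
G(a) = -9 (G(a) = 3*(-3) = -9)
(-148 + G(1))*(195 + 356) = (-148 - 9)*(195 + 356) = -157*551 = -86507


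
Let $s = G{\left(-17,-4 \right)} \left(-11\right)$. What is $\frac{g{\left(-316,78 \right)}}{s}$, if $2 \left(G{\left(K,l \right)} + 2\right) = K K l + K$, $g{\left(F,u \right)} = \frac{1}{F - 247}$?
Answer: $- \frac{2}{7289161} \approx -2.7438 \cdot 10^{-7}$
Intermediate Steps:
$g{\left(F,u \right)} = \frac{1}{-247 + F}$
$G{\left(K,l \right)} = -2 + \frac{K}{2} + \frac{l K^{2}}{2}$ ($G{\left(K,l \right)} = -2 + \frac{K K l + K}{2} = -2 + \frac{K^{2} l + K}{2} = -2 + \frac{l K^{2} + K}{2} = -2 + \frac{K + l K^{2}}{2} = -2 + \left(\frac{K}{2} + \frac{l K^{2}}{2}\right) = -2 + \frac{K}{2} + \frac{l K^{2}}{2}$)
$s = \frac{12947}{2}$ ($s = \left(-2 + \frac{1}{2} \left(-17\right) + \frac{1}{2} \left(-4\right) \left(-17\right)^{2}\right) \left(-11\right) = \left(-2 - \frac{17}{2} + \frac{1}{2} \left(-4\right) 289\right) \left(-11\right) = \left(-2 - \frac{17}{2} - 578\right) \left(-11\right) = \left(- \frac{1177}{2}\right) \left(-11\right) = \frac{12947}{2} \approx 6473.5$)
$\frac{g{\left(-316,78 \right)}}{s} = \frac{1}{\left(-247 - 316\right) \frac{12947}{2}} = \frac{1}{-563} \cdot \frac{2}{12947} = \left(- \frac{1}{563}\right) \frac{2}{12947} = - \frac{2}{7289161}$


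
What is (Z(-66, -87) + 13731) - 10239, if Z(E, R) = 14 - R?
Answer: 3593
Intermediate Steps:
(Z(-66, -87) + 13731) - 10239 = ((14 - 1*(-87)) + 13731) - 10239 = ((14 + 87) + 13731) - 10239 = (101 + 13731) - 10239 = 13832 - 10239 = 3593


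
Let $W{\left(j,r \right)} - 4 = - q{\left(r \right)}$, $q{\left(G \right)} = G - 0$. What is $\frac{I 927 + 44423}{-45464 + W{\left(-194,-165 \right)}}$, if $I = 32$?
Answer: $- \frac{74087}{45295} \approx -1.6357$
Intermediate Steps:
$q{\left(G \right)} = G$ ($q{\left(G \right)} = G + 0 = G$)
$W{\left(j,r \right)} = 4 - r$
$\frac{I 927 + 44423}{-45464 + W{\left(-194,-165 \right)}} = \frac{32 \cdot 927 + 44423}{-45464 + \left(4 - -165\right)} = \frac{29664 + 44423}{-45464 + \left(4 + 165\right)} = \frac{74087}{-45464 + 169} = \frac{74087}{-45295} = 74087 \left(- \frac{1}{45295}\right) = - \frac{74087}{45295}$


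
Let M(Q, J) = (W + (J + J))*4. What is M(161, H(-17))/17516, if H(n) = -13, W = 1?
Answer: -25/4379 ≈ -0.0057091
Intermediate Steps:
M(Q, J) = 4 + 8*J (M(Q, J) = (1 + (J + J))*4 = (1 + 2*J)*4 = 4 + 8*J)
M(161, H(-17))/17516 = (4 + 8*(-13))/17516 = (4 - 104)*(1/17516) = -100*1/17516 = -25/4379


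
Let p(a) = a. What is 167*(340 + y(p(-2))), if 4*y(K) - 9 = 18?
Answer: 231629/4 ≈ 57907.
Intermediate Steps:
y(K) = 27/4 (y(K) = 9/4 + (¼)*18 = 9/4 + 9/2 = 27/4)
167*(340 + y(p(-2))) = 167*(340 + 27/4) = 167*(1387/4) = 231629/4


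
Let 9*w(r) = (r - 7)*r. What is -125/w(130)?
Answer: -75/1066 ≈ -0.070356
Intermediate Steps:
w(r) = r*(-7 + r)/9 (w(r) = ((r - 7)*r)/9 = ((-7 + r)*r)/9 = (r*(-7 + r))/9 = r*(-7 + r)/9)
-125/w(130) = -125*9/(130*(-7 + 130)) = -125/((⅑)*130*123) = -125/5330/3 = -125*3/5330 = -75/1066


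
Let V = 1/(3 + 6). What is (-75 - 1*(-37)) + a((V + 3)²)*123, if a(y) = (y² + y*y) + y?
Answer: 52922350/2187 ≈ 24199.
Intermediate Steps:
V = ⅑ (V = 1/9 = ⅑ ≈ 0.11111)
a(y) = y + 2*y² (a(y) = (y² + y²) + y = 2*y² + y = y + 2*y²)
(-75 - 1*(-37)) + a((V + 3)²)*123 = (-75 - 1*(-37)) + ((⅑ + 3)²*(1 + 2*(⅑ + 3)²))*123 = (-75 + 37) + ((28/9)²*(1 + 2*(28/9)²))*123 = -38 + (784*(1 + 2*(784/81))/81)*123 = -38 + (784*(1 + 1568/81)/81)*123 = -38 + ((784/81)*(1649/81))*123 = -38 + (1292816/6561)*123 = -38 + 53005456/2187 = 52922350/2187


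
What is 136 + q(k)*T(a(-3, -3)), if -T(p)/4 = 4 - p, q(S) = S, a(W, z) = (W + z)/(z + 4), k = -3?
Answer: 256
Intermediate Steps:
a(W, z) = (W + z)/(4 + z)
T(p) = -16 + 4*p (T(p) = -4*(4 - p) = -16 + 4*p)
136 + q(k)*T(a(-3, -3)) = 136 - 3*(-16 + 4*((-3 - 3)/(4 - 3))) = 136 - 3*(-16 + 4*(-6/1)) = 136 - 3*(-16 + 4*(1*(-6))) = 136 - 3*(-16 + 4*(-6)) = 136 - 3*(-16 - 24) = 136 - 3*(-40) = 136 + 120 = 256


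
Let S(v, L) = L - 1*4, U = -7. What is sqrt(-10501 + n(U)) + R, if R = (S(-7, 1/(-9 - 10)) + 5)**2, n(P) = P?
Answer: 324/361 + 2*I*sqrt(2627) ≈ 0.89751 + 102.51*I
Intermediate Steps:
S(v, L) = -4 + L (S(v, L) = L - 4 = -4 + L)
R = 324/361 (R = ((-4 + 1/(-9 - 10)) + 5)**2 = ((-4 + 1/(-19)) + 5)**2 = ((-4 - 1/19) + 5)**2 = (-77/19 + 5)**2 = (18/19)**2 = 324/361 ≈ 0.89751)
sqrt(-10501 + n(U)) + R = sqrt(-10501 - 7) + 324/361 = sqrt(-10508) + 324/361 = 2*I*sqrt(2627) + 324/361 = 324/361 + 2*I*sqrt(2627)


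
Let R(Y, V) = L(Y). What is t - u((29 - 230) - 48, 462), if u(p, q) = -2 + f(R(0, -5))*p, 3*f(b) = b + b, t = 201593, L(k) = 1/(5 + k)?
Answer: 1008141/5 ≈ 2.0163e+5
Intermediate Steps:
R(Y, V) = 1/(5 + Y)
f(b) = 2*b/3 (f(b) = (b + b)/3 = (2*b)/3 = 2*b/3)
u(p, q) = -2 + 2*p/15 (u(p, q) = -2 + (2/(3*(5 + 0)))*p = -2 + ((⅔)/5)*p = -2 + ((⅔)*(⅕))*p = -2 + 2*p/15)
t - u((29 - 230) - 48, 462) = 201593 - (-2 + 2*((29 - 230) - 48)/15) = 201593 - (-2 + 2*(-201 - 48)/15) = 201593 - (-2 + (2/15)*(-249)) = 201593 - (-2 - 166/5) = 201593 - 1*(-176/5) = 201593 + 176/5 = 1008141/5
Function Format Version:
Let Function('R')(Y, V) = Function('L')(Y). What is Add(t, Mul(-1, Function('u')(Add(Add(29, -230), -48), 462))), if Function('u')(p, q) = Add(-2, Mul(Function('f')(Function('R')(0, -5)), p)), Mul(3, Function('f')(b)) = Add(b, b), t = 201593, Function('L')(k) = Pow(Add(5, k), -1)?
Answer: Rational(1008141, 5) ≈ 2.0163e+5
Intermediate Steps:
Function('R')(Y, V) = Pow(Add(5, Y), -1)
Function('f')(b) = Mul(Rational(2, 3), b) (Function('f')(b) = Mul(Rational(1, 3), Add(b, b)) = Mul(Rational(1, 3), Mul(2, b)) = Mul(Rational(2, 3), b))
Function('u')(p, q) = Add(-2, Mul(Rational(2, 15), p)) (Function('u')(p, q) = Add(-2, Mul(Mul(Rational(2, 3), Pow(Add(5, 0), -1)), p)) = Add(-2, Mul(Mul(Rational(2, 3), Pow(5, -1)), p)) = Add(-2, Mul(Mul(Rational(2, 3), Rational(1, 5)), p)) = Add(-2, Mul(Rational(2, 15), p)))
Add(t, Mul(-1, Function('u')(Add(Add(29, -230), -48), 462))) = Add(201593, Mul(-1, Add(-2, Mul(Rational(2, 15), Add(Add(29, -230), -48))))) = Add(201593, Mul(-1, Add(-2, Mul(Rational(2, 15), Add(-201, -48))))) = Add(201593, Mul(-1, Add(-2, Mul(Rational(2, 15), -249)))) = Add(201593, Mul(-1, Add(-2, Rational(-166, 5)))) = Add(201593, Mul(-1, Rational(-176, 5))) = Add(201593, Rational(176, 5)) = Rational(1008141, 5)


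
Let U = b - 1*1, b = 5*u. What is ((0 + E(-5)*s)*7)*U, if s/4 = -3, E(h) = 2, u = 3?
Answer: -2352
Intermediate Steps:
s = -12 (s = 4*(-3) = -12)
b = 15 (b = 5*3 = 15)
U = 14 (U = 15 - 1*1 = 15 - 1 = 14)
((0 + E(-5)*s)*7)*U = ((0 + 2*(-12))*7)*14 = ((0 - 24)*7)*14 = -24*7*14 = -168*14 = -2352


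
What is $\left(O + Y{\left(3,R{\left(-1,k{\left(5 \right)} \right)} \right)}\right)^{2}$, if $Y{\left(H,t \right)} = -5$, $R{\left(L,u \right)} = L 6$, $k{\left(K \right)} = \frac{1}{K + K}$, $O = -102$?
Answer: $11449$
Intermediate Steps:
$k{\left(K \right)} = \frac{1}{2 K}$
$R{\left(L,u \right)} = 6 L$
$\left(O + Y{\left(3,R{\left(-1,k{\left(5 \right)} \right)} \right)}\right)^{2} = \left(-102 - 5\right)^{2} = \left(-107\right)^{2} = 11449$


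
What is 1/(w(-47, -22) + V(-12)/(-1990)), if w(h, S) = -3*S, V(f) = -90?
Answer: 199/13143 ≈ 0.015141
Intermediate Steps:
1/(w(-47, -22) + V(-12)/(-1990)) = 1/(-3*(-22) - 90/(-1990)) = 1/(66 - 90*(-1/1990)) = 1/(66 + 9/199) = 1/(13143/199) = 199/13143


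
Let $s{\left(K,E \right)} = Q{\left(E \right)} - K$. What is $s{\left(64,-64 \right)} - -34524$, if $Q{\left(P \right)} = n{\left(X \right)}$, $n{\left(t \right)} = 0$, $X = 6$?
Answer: $34460$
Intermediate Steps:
$Q{\left(P \right)} = 0$
$s{\left(K,E \right)} = - K$ ($s{\left(K,E \right)} = 0 - K = - K$)
$s{\left(64,-64 \right)} - -34524 = \left(-1\right) 64 - -34524 = -64 + 34524 = 34460$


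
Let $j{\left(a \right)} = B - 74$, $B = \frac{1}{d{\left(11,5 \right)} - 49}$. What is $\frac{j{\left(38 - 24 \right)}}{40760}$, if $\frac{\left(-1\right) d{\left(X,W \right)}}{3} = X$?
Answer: $- \frac{6069}{3342320} \approx -0.0018158$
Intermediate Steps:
$d{\left(X,W \right)} = - 3 X$
$B = - \frac{1}{82}$ ($B = \frac{1}{\left(-3\right) 11 - 49} = \frac{1}{-33 - 49} = \frac{1}{-82} = - \frac{1}{82} \approx -0.012195$)
$j{\left(a \right)} = - \frac{6069}{82}$ ($j{\left(a \right)} = - \frac{1}{82} - 74 = - \frac{6069}{82}$)
$\frac{j{\left(38 - 24 \right)}}{40760} = - \frac{6069}{82 \cdot 40760} = \left(- \frac{6069}{82}\right) \frac{1}{40760} = - \frac{6069}{3342320}$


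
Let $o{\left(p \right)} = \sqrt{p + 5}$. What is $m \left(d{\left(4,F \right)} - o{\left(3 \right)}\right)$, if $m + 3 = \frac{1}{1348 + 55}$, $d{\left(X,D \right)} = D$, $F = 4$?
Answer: $- \frac{16832}{1403} + \frac{8416 \sqrt{2}}{1403} \approx -3.5139$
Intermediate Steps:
$o{\left(p \right)} = \sqrt{5 + p}$
$m = - \frac{4208}{1403}$ ($m = -3 + \frac{1}{1348 + 55} = -3 + \frac{1}{1403} = - \frac{4208}{1403} \approx -2.9993$)
$m \left(d{\left(4,F \right)} - o{\left(3 \right)}\right) = - \frac{4208 \left(4 - \sqrt{5 + 3}\right)}{1403} = - \frac{4208 \left(4 - \sqrt{8}\right)}{1403} = - \frac{4208 \left(4 - 2 \sqrt{2}\right)}{1403} = - \frac{16832}{1403} + \frac{8416 \sqrt{2}}{1403}$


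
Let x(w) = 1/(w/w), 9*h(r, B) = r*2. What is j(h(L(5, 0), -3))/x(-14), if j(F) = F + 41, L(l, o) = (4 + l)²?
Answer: 59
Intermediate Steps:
h(r, B) = 2*r/9 (h(r, B) = (r*2)/9 = (2*r)/9 = 2*r/9)
j(F) = 41 + F
x(w) = 1 (x(w) = 1/1 = 1)
j(h(L(5, 0), -3))/x(-14) = (41 + 2*(4 + 5)²/9)/1 = (41 + (2/9)*9²)*1 = (41 + (2/9)*81)*1 = (41 + 18)*1 = 59*1 = 59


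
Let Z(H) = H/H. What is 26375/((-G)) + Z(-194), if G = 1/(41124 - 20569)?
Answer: -542138124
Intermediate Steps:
Z(H) = 1
G = 1/20555 ≈ 4.8650e-5
26375/((-G)) + Z(-194) = 26375/((-1*1/20555)) + 1 = 26375/(-1/20555) + 1 = 26375*(-20555) + 1 = -542138125 + 1 = -542138124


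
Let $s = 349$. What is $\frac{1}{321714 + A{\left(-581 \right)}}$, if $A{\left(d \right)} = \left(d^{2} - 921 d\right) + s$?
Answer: $\frac{1}{1194725} \approx 8.3701 \cdot 10^{-7}$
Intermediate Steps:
$A{\left(d \right)} = 349 + d^{2} - 921 d$ ($A{\left(d \right)} = \left(d^{2} - 921 d\right) + 349 = 349 + d^{2} - 921 d$)
$\frac{1}{321714 + A{\left(-581 \right)}} = \frac{1}{321714 + \left(349 + \left(-581\right)^{2} - -535101\right)} = \frac{1}{321714 + \left(349 + 337561 + 535101\right)} = \frac{1}{321714 + 873011} = \frac{1}{1194725}$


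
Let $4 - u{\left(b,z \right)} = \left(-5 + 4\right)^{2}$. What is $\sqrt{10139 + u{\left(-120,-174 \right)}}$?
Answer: $\sqrt{10142} \approx 100.71$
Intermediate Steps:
$u{\left(b,z \right)} = 3$ ($u{\left(b,z \right)} = 4 - \left(-5 + 4\right)^{2} = 4 - \left(-1\right)^{2} = 4 - 1 = 3$)
$\sqrt{10139 + u{\left(-120,-174 \right)}} = \sqrt{10139 + 3} = \sqrt{10142}$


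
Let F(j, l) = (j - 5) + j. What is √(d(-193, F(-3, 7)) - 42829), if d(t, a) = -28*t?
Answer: 5*I*√1497 ≈ 193.46*I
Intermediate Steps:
F(j, l) = -5 + 2*j (F(j, l) = (-5 + j) + j = -5 + 2*j)
√(d(-193, F(-3, 7)) - 42829) = √(-28*(-193) - 42829) = √(5404 - 42829) = √(-37425) = 5*I*√1497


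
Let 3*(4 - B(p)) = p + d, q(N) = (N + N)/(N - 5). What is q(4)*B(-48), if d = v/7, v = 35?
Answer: -440/3 ≈ -146.67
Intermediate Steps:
d = 5 (d = 35/7 = 35*(⅐) = 5)
q(N) = 2*N/(-5 + N) (q(N) = (2*N)/(-5 + N) = 2*N/(-5 + N))
B(p) = 7/3 - p/3 (B(p) = 4 - (p + 5)/3 = 4 - (5 + p)/3 = 4 + (-5/3 - p/3) = 7/3 - p/3)
q(4)*B(-48) = (2*4/(-5 + 4))*(7/3 - ⅓*(-48)) = (2*4/(-1))*(7/3 + 16) = (2*4*(-1))*(55/3) = -8*55/3 = -440/3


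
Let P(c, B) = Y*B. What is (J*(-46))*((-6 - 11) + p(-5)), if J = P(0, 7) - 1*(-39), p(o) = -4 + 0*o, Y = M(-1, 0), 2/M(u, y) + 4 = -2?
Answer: 35420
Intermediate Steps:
M(u, y) = -1/3 (M(u, y) = 2/(-4 - 2) = 2/(-6) = 2*(-1/6) = -1/3)
Y = -1/3 ≈ -0.33333
P(c, B) = -B/3
p(o) = -4 (p(o) = -4 + 0 = -4)
J = 110/3 (J = -1/3*7 - 1*(-39) = -7/3 + 39 = 110/3 ≈ 36.667)
(J*(-46))*((-6 - 11) + p(-5)) = ((110/3)*(-46))*((-6 - 11) - 4) = -5060*(-17 - 4)/3 = -5060/3*(-21) = 35420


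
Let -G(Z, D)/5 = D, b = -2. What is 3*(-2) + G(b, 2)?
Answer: -16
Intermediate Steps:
G(Z, D) = -5*D
3*(-2) + G(b, 2) = 3*(-2) - 5*2 = -6 - 10 = -16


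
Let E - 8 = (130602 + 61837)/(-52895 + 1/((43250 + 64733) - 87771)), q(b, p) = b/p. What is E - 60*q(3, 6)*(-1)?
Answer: 36736745014/1069113739 ≈ 34.362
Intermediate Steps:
E = 4663332844/1069113739 (E = 8 + (130602 + 61837)/(-52895 + 1/((43250 + 64733) - 87771)) = 8 + 192439/(-52895 + 1/(107983 - 87771)) = 8 + 192439/(-52895 + 1/20212) = 8 + 192439/(-1069113739/20212) = 8 + 192439*(-20212/1069113739) = 8 - 3889577068/1069113739 = 4663332844/1069113739 ≈ 4.3619)
E - 60*q(3, 6)*(-1) = 4663332844/1069113739 - 60*(3/6)*(-1) = 4663332844/1069113739 - 60*(3*(⅙))*(-1) = 4663332844/1069113739 - 60*(½)*(-1) = 4663332844/1069113739 - 30*(-1) = 4663332844/1069113739 - 1*(-30) = 4663332844/1069113739 + 30 = 36736745014/1069113739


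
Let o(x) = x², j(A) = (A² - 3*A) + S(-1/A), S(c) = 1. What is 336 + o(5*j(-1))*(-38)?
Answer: -23414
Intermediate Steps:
j(A) = 1 + A² - 3*A (j(A) = (A² - 3*A) + 1 = 1 + A² - 3*A)
336 + o(5*j(-1))*(-38) = 336 + (5*(1 + (-1)² - 3*(-1)))²*(-38) = 336 + (5*(1 + 1 + 3))²*(-38) = 336 + (5*5)²*(-38) = 336 + 25²*(-38) = 336 + 625*(-38) = 336 - 23750 = -23414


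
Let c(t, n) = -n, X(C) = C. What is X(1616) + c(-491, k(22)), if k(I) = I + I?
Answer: 1572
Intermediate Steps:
k(I) = 2*I
X(1616) + c(-491, k(22)) = 1616 - 2*22 = 1616 - 1*44 = 1616 - 44 = 1572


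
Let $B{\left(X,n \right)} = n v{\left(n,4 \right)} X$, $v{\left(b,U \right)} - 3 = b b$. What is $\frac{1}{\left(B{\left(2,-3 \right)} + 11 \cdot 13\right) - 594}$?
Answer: $- \frac{1}{523} \approx -0.001912$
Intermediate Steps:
$v{\left(b,U \right)} = 3 + b^{2}$ ($v{\left(b,U \right)} = 3 + b b = 3 + b^{2}$)
$B{\left(X,n \right)} = X n \left(3 + n^{2}\right)$ ($B{\left(X,n \right)} = n \left(3 + n^{2}\right) X = X n \left(3 + n^{2}\right)$)
$\frac{1}{\left(B{\left(2,-3 \right)} + 11 \cdot 13\right) - 594} = \frac{1}{\left(2 \left(-3\right) \left(3 + \left(-3\right)^{2}\right) + 11 \cdot 13\right) - 594} = \frac{1}{\left(2 \left(-3\right) \left(3 + 9\right) + 143\right) - 594} = \frac{1}{\left(2 \left(-3\right) 12 + 143\right) - 594} = \frac{1}{\left(-72 + 143\right) - 594} = \frac{1}{71 - 594} = \frac{1}{-523} = - \frac{1}{523}$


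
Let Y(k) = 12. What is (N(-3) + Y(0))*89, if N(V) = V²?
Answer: 1869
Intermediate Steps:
(N(-3) + Y(0))*89 = ((-3)² + 12)*89 = (9 + 12)*89 = 21*89 = 1869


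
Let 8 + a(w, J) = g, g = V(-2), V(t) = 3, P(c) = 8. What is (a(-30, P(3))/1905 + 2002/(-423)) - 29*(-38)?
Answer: 58946147/53721 ≈ 1097.3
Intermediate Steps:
g = 3
a(w, J) = -5 (a(w, J) = -8 + 3 = -5)
(a(-30, P(3))/1905 + 2002/(-423)) - 29*(-38) = (-5/1905 + 2002/(-423)) - 29*(-38) = (-5*1/1905 + 2002*(-1/423)) - 1*(-1102) = (-1/381 - 2002/423) + 1102 = -254395/53721 + 1102 = 58946147/53721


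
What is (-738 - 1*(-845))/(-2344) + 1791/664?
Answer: 257941/97276 ≈ 2.6516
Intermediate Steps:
(-738 - 1*(-845))/(-2344) + 1791/664 = (-738 + 845)*(-1/2344) + 1791*(1/664) = 107*(-1/2344) + 1791/664 = -107/2344 + 1791/664 = 257941/97276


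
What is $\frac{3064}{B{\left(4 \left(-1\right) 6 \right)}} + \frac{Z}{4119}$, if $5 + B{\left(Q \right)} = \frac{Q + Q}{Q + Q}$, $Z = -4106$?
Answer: $- \frac{3159260}{4119} \approx -767.0$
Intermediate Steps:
$B{\left(Q \right)} = -4$ ($B{\left(Q \right)} = -5 + \frac{Q + Q}{Q + Q} = -5 + \frac{2 Q}{2 Q} = -5 + 2 Q \frac{1}{2 Q} = -5 + 1 = -4$)
$\frac{3064}{B{\left(4 \left(-1\right) 6 \right)}} + \frac{Z}{4119} = \frac{3064}{-4} - \frac{4106}{4119} = 3064 \left(- \frac{1}{4}\right) - \frac{4106}{4119} = -766 - \frac{4106}{4119} = - \frac{3159260}{4119}$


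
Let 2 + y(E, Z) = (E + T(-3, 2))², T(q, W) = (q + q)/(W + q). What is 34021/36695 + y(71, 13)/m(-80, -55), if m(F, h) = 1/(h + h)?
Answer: -23924005129/36695 ≈ -6.5197e+5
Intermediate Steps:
T(q, W) = 2*q/(W + q) (T(q, W) = (2*q)/(W + q) = 2*q/(W + q))
y(E, Z) = -2 + (6 + E)² (y(E, Z) = -2 + (E + 2*(-3)/(2 - 3))² = -2 + (E + 2*(-3)/(-1))² = -2 + (E + 2*(-3)*(-1))² = -2 + (E + 6)² = -2 + (6 + E)²)
m(F, h) = 1/(2*h)
34021/36695 + y(71, 13)/m(-80, -55) = 34021/36695 + (-2 + (6 + 71)²)/(((½)/(-55))) = 34021*(1/36695) + (-2 + 77²)/(((½)*(-1/55))) = 34021/36695 + (-2 + 5929)/(-1/110) = 34021/36695 + 5927*(-110) = 34021/36695 - 651970 = -23924005129/36695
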